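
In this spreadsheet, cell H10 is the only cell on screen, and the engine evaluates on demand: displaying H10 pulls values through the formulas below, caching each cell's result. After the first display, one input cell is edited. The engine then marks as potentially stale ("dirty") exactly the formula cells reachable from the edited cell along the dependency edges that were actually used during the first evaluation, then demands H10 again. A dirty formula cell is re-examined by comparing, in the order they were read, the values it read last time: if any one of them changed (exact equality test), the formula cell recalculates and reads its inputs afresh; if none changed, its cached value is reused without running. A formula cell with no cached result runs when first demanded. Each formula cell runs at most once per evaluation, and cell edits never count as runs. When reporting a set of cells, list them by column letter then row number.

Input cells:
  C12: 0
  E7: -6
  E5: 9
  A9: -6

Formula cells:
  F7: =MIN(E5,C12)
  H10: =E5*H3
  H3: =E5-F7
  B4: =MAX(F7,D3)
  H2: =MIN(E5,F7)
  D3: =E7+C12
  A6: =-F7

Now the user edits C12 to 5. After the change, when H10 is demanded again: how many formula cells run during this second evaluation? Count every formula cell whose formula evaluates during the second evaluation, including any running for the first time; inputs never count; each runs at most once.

Run set: F7, H3, H10 (3 run).

Initial pass — values computed on the first demand:
  F7 = MIN(9, 0) = 0
  H3 = 9 - 0 = 9
  H10 = 9 * 9 = 81

Second demand — change propagation:
  F7: re-runs because C12 0->5; new result 5.
  H3: re-runs because F7 0->5; new result 4.
  H10: re-runs because H3 9->4; new result 36.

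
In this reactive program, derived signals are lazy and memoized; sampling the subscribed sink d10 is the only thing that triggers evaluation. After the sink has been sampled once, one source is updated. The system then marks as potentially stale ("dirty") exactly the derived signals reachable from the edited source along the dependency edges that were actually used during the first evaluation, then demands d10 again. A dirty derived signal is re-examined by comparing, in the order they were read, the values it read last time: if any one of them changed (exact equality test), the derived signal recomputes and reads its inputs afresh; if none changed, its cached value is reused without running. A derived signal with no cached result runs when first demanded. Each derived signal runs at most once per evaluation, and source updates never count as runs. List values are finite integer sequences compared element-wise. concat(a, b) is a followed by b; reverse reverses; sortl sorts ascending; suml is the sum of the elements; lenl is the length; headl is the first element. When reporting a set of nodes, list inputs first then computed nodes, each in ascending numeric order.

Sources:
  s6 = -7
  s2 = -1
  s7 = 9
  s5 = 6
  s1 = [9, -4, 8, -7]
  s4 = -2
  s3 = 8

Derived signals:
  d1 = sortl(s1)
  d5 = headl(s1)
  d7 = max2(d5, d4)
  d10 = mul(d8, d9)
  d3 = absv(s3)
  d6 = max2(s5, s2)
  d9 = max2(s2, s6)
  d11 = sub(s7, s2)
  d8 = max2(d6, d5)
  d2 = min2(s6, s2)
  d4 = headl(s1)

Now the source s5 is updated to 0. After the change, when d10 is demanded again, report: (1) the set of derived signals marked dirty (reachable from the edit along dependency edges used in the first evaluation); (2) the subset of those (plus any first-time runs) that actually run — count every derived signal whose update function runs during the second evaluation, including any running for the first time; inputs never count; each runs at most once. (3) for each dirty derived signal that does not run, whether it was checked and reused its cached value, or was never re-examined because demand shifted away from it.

First demand of the output computes:
  d5 = headl([9, -4, 8, -7]) = 9
  d6 = max2(6, -1) = 6
  d8 = max2(6, 9) = 9
  d9 = max2(-1, -7) = -1
  d10 = mul(9, -1) = -9

After the edit, cleaning proceeds:
  d6: a read changed (s5 6->0) — executes, giving 0.
  d8: a read changed (d6 6->0) — executes, giving 9 — identical to its old value.
  d10: dirty, but its reads are unchanged (d8 unchanged, d9 unchanged); cached -9 stands.

Note the absorption at d8: it re-runs yet its value is the same, leaving the output's value untouched.

The edit dirties: d6, d8, d10.
2 derived signals run: d6, d8.
Cache hits after checking: d10.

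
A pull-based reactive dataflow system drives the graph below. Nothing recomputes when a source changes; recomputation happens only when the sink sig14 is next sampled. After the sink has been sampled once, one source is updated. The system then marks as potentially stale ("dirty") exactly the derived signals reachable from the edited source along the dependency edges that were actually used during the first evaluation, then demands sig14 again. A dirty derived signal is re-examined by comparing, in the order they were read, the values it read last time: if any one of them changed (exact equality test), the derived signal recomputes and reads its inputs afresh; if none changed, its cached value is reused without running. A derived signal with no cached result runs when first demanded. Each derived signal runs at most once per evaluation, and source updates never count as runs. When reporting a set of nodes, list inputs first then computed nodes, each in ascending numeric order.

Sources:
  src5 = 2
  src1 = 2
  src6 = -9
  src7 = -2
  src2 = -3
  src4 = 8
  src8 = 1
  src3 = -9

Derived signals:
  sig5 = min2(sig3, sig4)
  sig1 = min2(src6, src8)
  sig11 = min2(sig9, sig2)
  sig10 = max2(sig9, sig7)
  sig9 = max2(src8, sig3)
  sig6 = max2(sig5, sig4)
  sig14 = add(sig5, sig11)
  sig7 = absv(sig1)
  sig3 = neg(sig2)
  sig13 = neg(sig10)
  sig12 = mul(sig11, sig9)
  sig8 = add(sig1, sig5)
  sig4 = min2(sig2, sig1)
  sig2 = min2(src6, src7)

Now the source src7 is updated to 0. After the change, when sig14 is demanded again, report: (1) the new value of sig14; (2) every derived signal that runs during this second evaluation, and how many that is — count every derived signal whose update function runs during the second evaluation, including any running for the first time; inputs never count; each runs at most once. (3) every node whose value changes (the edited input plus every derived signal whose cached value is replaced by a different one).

First evaluation (everything demanded from the output):
  sig1 = min2(-9, 1) = -9
  sig2 = min2(-9, -2) = -9
  sig3 = neg(-9) = 9
  sig4 = min2(-9, -9) = -9
  sig5 = min2(9, -9) = -9
  sig9 = max2(1, 9) = 9
  sig11 = min2(9, -9) = -9
  sig14 = add(-9, -9) = -18

Propagation after the edit:
  sig2: runs — src7 -2->0; result -9 (same value as before).
  sig3: checked — values it read are unchanged (sig2 unchanged); reused cached 9 without running.
  sig4: checked — values it read are unchanged (sig2 unchanged, sig1 unchanged); reused cached -9 without running.
  sig5: checked — values it read are unchanged (sig3 unchanged, sig4 unchanged); reused cached -9 without running.
  sig9: checked — values it read are unchanged (src8 unchanged, sig3 unchanged); reused cached 9 without running.
  sig11: checked — values it read are unchanged (sig9 unchanged, sig2 unchanged); reused cached -9 without running.
  sig14: checked — values it read are unchanged (sig5 unchanged, sig11 unchanged); reused cached -18 without running.

Key observation: the change is absorbed at sig2 — it re-runs but produces the same value, and the output's value is unchanged.

New value of sig14: -18.
Derived signals that run: sig2 — 1 in total.
Values that change: src7.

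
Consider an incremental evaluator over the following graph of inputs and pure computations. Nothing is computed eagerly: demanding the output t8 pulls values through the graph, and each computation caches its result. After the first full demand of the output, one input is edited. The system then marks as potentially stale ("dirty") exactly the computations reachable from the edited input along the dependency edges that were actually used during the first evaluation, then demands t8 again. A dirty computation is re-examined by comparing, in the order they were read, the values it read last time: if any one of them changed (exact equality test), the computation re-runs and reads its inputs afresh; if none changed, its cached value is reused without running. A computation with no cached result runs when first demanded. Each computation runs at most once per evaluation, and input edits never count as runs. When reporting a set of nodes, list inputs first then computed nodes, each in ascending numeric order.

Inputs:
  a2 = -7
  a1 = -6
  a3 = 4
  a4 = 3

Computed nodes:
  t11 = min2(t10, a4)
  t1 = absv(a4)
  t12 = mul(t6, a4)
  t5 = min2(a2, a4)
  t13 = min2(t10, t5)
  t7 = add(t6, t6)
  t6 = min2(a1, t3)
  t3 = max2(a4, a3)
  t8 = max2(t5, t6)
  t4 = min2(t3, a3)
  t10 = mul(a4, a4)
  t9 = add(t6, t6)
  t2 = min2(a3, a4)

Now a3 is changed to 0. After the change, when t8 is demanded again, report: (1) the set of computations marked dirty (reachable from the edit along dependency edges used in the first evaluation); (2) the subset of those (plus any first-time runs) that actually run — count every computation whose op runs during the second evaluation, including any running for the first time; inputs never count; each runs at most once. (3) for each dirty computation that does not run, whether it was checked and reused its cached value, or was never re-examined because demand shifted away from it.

Initial pass — values computed on the first demand:
  t3 = max2(3, 4) = 4
  t5 = min2(-7, 3) = -7
  t6 = min2(-6, 4) = -6
  t8 = max2(-7, -6) = -6

Second demand — change propagation:
  t3: re-runs because a3 4->0; new result 3.
  t6: re-runs because t3 4->3; new result -6 (unchanged).
  t8: re-examined; everything it read last time is the same (t5 unchanged, t6 unchanged) — cache -6 kept, no run.

The important point: t6 recomputes to an identical value, and the output ends up unchanged.

Dirty set: t3, t6, t8.
Run set: t3, t6 (2 run).
Re-examined without running (cache reused): t8.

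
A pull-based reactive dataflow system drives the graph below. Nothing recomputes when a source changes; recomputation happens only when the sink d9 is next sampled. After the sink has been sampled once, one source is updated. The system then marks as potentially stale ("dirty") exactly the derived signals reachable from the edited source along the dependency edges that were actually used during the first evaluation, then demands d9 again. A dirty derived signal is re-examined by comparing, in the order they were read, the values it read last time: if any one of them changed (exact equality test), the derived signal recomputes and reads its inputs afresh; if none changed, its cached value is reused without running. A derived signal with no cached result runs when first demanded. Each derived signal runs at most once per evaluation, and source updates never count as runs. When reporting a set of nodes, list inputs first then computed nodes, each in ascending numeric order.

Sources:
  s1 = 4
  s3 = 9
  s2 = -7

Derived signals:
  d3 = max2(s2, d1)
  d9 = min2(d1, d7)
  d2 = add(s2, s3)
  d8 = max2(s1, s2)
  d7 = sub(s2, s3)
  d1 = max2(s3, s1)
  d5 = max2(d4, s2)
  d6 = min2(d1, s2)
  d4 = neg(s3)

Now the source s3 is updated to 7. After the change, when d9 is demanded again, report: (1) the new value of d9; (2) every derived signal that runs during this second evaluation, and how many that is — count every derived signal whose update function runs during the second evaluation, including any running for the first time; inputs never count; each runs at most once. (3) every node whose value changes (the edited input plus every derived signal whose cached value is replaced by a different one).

New value of d9: -14.
Derived signals that run: d1, d7, d9 — 3 in total.
Values that change: s3, d1, d7, d9.

First evaluation (everything demanded from the output):
  d1 = max2(9, 4) = 9
  d7 = sub(-7, 9) = -16
  d9 = min2(9, -16) = -16

Propagation after the edit:
  d1: runs — s3 9->7; result 7.
  d7: runs — s3 9->7; result -14.
  d9: runs — d1 9->7; d7 -16->-14; result -14.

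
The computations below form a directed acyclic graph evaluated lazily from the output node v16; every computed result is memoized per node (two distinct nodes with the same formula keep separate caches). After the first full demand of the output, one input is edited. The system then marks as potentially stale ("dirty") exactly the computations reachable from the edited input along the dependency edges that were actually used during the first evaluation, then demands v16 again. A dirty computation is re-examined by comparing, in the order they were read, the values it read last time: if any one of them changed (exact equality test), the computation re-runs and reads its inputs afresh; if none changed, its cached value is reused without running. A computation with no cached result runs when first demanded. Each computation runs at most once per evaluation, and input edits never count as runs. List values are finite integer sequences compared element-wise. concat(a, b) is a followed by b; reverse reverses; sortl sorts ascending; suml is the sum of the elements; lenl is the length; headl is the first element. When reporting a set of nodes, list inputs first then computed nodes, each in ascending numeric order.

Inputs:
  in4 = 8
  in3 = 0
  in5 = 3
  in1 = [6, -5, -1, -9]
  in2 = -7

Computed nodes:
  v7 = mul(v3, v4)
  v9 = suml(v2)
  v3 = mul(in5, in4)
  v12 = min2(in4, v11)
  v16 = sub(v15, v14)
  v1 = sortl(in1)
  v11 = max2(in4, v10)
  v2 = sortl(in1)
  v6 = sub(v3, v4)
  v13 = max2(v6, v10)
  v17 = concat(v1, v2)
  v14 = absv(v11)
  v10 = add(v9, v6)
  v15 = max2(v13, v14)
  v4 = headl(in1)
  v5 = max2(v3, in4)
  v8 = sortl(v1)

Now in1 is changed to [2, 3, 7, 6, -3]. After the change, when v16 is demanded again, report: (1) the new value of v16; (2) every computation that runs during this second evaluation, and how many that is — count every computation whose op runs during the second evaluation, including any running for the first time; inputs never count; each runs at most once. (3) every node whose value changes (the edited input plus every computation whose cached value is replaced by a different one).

Demanding v16 again yields 0.
10 computations run: v2, v4, v6, v9, v10, v11, v13, v14, v15, v16.
The nodes whose values change: in1, v2, v4, v6, v9, v10, v11, v13, v14, v15, v16.

First demand of the output computes:
  v2 = sortl([6, -5, -1, -9]) = [-9, -5, -1, 6]
  v3 = mul(3, 8) = 24
  v4 = headl([6, -5, -1, -9]) = 6
  v6 = sub(24, 6) = 18
  v9 = suml([-9, -5, -1, 6]) = -9
  v10 = add(-9, 18) = 9
  v11 = max2(8, 9) = 9
  v13 = max2(18, 9) = 18
  v14 = absv(9) = 9
  v15 = max2(18, 9) = 18
  v16 = sub(18, 9) = 9

After the edit, cleaning proceeds:
  v2: a read changed (in1 [6, -5, -1, -9]->[2, 3, 7, 6, -3]) — executes, giving [-3, 2, 3, 6, 7].
  v4: a read changed (in1 [6, -5, -1, -9]->[2, 3, 7, 6, -3]) — executes, giving 2.
  v6: a read changed (v4 6->2) — executes, giving 22.
  v9: a read changed (v2 [-9, -5, -1, 6]->[-3, 2, 3, 6, 7]) — executes, giving 15.
  v10: a read changed (v9 -9->15; v6 18->22) — executes, giving 37.
  v11: a read changed (v10 9->37) — executes, giving 37.
  v13: a read changed (v6 18->22; v10 9->37) — executes, giving 37.
  v14: a read changed (v11 9->37) — executes, giving 37.
  v15: a read changed (v13 18->37; v14 9->37) — executes, giving 37.
  v16: a read changed (v15 18->37; v14 9->37) — executes, giving 0.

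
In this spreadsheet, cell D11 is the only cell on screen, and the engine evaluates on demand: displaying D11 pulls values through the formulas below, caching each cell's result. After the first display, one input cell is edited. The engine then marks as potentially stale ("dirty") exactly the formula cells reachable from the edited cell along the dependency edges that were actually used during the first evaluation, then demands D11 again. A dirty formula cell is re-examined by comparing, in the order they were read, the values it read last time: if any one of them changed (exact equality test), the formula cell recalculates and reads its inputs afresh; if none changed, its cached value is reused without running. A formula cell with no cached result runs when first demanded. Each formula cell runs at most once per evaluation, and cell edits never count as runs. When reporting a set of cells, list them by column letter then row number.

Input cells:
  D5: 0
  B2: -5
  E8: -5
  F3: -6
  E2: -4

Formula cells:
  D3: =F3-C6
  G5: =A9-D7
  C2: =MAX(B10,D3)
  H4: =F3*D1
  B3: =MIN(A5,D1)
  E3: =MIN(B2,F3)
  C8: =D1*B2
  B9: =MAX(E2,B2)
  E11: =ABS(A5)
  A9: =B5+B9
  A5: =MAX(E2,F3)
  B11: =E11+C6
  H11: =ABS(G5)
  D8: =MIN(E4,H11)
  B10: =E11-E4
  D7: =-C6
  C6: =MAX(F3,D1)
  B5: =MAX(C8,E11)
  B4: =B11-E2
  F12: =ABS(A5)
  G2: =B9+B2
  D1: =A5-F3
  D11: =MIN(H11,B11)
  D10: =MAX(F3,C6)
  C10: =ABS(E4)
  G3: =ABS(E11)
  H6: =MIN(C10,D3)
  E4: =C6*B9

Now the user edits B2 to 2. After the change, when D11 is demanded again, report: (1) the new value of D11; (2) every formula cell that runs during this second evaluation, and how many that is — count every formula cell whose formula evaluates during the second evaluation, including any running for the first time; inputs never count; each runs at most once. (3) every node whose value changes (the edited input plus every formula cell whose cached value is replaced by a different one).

Initial pass — values computed on the first demand:
  A5 = MAX(-4, -6) = -4
  B9 = MAX(-4, -5) = -4
  D1 = -4 - -6 = 2
  C6 = MAX(-6, 2) = 2
  C8 = 2 * -5 = -10
  D7 = -(2) = -2
  E11 = ABS(-4) = 4
  B5 = MAX(-10, 4) = 4
  A9 = 4 + -4 = 0
  B11 = 4 + 2 = 6
  G5 = 0 - -2 = 2
  H11 = ABS(2) = 2
  D11 = MIN(2, 6) = 2

Second demand — change propagation:
  B9: re-runs because B2 -5->2; new result 2.
  C8: re-runs because B2 -5->2; new result 4.
  B5: re-runs because C8 -10->4; new result 4 (unchanged).
  A9: re-runs because B9 -4->2; new result 6.
  G5: re-runs because A9 0->6; new result 8.
  H11: re-runs because G5 2->8; new result 8.
  D11: re-runs because H11 2->8; new result 6.

D11 now evaluates to 6.
Run set: A9, B5, B9, C8, D11, G5, H11 (7 run).
Changed values: A9, B2, B9, C8, D11, G5, H11.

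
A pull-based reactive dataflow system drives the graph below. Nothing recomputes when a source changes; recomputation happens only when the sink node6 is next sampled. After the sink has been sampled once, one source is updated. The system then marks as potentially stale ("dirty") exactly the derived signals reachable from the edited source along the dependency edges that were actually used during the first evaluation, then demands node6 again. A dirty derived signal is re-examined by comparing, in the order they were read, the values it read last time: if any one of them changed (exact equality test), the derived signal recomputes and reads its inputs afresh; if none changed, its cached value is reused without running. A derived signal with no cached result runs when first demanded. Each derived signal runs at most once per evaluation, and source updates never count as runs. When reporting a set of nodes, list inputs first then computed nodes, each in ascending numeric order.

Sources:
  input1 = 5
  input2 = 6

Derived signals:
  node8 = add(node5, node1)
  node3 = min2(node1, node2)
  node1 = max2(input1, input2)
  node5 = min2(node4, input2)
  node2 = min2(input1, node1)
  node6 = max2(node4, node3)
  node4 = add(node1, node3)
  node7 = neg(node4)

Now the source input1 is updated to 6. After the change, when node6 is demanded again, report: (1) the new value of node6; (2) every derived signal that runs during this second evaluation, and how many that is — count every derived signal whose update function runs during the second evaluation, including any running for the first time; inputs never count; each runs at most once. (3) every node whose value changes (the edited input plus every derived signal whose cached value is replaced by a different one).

First evaluation (everything demanded from the output):
  node1 = max2(5, 6) = 6
  node2 = min2(5, 6) = 5
  node3 = min2(6, 5) = 5
  node4 = add(6, 5) = 11
  node6 = max2(11, 5) = 11

Propagation after the edit:
  node1: runs — input1 5->6; result 6 (same value as before).
  node2: runs — input1 5->6; result 6.
  node3: runs — node2 5->6; result 6.
  node4: runs — node3 5->6; result 12.
  node6: runs — node4 11->12; node3 5->6; result 12.

New value of node6: 12.
Derived signals that run: node1, node2, node3, node4, node6 — 5 in total.
Values that change: input1, node2, node3, node4, node6.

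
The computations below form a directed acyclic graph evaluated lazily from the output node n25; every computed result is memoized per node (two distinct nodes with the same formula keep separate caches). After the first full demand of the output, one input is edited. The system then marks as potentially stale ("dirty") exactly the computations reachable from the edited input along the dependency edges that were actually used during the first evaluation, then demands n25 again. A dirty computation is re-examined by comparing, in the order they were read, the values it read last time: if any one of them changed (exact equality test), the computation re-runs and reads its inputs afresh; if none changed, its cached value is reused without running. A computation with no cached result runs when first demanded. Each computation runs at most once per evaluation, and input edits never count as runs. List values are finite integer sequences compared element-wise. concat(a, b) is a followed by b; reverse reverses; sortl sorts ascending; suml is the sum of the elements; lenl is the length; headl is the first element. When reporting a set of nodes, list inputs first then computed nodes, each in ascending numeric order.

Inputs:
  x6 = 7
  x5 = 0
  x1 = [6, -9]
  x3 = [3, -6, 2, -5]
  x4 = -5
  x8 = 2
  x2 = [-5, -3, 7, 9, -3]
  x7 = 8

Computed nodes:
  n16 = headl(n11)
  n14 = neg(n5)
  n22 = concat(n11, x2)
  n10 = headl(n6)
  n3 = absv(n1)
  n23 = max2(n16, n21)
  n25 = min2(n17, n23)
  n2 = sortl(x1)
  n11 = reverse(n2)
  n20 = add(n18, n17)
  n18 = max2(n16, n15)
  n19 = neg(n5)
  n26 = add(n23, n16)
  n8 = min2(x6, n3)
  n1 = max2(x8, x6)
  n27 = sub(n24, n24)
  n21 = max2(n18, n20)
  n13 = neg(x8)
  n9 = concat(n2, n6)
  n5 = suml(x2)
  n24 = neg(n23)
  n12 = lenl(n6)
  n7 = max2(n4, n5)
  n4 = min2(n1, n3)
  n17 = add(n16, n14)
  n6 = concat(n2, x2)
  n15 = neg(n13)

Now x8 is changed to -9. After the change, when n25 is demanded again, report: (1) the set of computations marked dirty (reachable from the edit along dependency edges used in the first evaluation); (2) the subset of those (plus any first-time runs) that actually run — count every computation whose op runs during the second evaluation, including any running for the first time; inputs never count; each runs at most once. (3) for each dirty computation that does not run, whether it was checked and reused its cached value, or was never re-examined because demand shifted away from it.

First demand of the output computes:
  n2 = sortl([6, -9]) = [-9, 6]
  n5 = suml([-5, -3, 7, 9, -3]) = 5
  n11 = reverse([-9, 6]) = [6, -9]
  n13 = neg(2) = -2
  n14 = neg(5) = -5
  n15 = neg(-2) = 2
  n16 = headl([6, -9]) = 6
  n17 = add(6, -5) = 1
  n18 = max2(6, 2) = 6
  n20 = add(6, 1) = 7
  n21 = max2(6, 7) = 7
  n23 = max2(6, 7) = 7
  n25 = min2(1, 7) = 1

After the edit, cleaning proceeds:
  n13: a read changed (x8 2->-9) — executes, giving 9.
  n15: a read changed (n13 -2->9) — executes, giving -9.
  n18: a read changed (n15 2->-9) — executes, giving 6 — identical to its old value.
  n20: dirty, but its reads are unchanged (n18 unchanged, n17 unchanged); cached 7 stands.
  n21: dirty, but its reads are unchanged (n18 unchanged, n20 unchanged); cached 7 stands.
  n23: dirty, but its reads are unchanged (n16 unchanged, n21 unchanged); cached 7 stands.
  n25: dirty, but its reads are unchanged (n17 unchanged, n23 unchanged); cached 1 stands.

Note the absorption at n18: it re-runs yet its value is the same, leaving the output's value untouched.

The edit dirties: n13, n15, n18, n20, n21, n23, n25.
3 computations run: n13, n15, n18.
Cache hits after checking: n20, n21, n23, n25.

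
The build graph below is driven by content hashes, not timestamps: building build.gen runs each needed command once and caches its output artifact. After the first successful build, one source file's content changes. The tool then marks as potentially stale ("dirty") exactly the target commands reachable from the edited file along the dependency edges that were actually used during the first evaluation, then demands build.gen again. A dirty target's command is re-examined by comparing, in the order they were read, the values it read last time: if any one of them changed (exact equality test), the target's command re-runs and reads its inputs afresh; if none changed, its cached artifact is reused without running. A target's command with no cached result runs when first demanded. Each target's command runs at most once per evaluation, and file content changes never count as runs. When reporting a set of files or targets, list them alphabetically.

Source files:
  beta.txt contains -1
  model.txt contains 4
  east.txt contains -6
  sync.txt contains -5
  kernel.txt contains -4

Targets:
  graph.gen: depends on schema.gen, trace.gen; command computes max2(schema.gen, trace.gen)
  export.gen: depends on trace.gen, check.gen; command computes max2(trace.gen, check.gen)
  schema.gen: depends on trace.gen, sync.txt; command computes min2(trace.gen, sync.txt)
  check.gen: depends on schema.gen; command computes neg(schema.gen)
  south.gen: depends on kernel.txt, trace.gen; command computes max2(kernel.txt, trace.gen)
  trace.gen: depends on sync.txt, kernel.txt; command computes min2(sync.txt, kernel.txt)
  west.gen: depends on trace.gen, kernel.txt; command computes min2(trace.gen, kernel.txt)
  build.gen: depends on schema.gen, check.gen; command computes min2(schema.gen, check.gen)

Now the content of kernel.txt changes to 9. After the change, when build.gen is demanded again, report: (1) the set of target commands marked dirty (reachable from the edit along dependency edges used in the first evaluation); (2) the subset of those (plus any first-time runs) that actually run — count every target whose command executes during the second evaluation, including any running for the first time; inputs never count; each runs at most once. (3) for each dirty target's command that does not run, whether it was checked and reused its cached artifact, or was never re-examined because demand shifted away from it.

Dirty set: build.gen, check.gen, schema.gen, trace.gen.
Run set: trace.gen (1 run).
Re-examined without running (cache reused): build.gen, check.gen, schema.gen.
The important point: trace.gen recomputes to an identical value, and the output ends up unchanged.

Initial pass — values computed on the first demand:
  trace.gen = min2(-5, -4) = -5
  schema.gen = min2(-5, -5) = -5
  check.gen = neg(-5) = 5
  build.gen = min2(-5, 5) = -5

Second demand — change propagation:
  trace.gen: re-runs because kernel.txt -4->9; new result -5 (unchanged).
  schema.gen: re-examined; everything it read last time is the same (trace.gen unchanged, sync.txt unchanged) — cache -5 kept, no run.
  check.gen: re-examined; everything it read last time is the same (schema.gen unchanged) — cache 5 kept, no run.
  build.gen: re-examined; everything it read last time is the same (schema.gen unchanged, check.gen unchanged) — cache -5 kept, no run.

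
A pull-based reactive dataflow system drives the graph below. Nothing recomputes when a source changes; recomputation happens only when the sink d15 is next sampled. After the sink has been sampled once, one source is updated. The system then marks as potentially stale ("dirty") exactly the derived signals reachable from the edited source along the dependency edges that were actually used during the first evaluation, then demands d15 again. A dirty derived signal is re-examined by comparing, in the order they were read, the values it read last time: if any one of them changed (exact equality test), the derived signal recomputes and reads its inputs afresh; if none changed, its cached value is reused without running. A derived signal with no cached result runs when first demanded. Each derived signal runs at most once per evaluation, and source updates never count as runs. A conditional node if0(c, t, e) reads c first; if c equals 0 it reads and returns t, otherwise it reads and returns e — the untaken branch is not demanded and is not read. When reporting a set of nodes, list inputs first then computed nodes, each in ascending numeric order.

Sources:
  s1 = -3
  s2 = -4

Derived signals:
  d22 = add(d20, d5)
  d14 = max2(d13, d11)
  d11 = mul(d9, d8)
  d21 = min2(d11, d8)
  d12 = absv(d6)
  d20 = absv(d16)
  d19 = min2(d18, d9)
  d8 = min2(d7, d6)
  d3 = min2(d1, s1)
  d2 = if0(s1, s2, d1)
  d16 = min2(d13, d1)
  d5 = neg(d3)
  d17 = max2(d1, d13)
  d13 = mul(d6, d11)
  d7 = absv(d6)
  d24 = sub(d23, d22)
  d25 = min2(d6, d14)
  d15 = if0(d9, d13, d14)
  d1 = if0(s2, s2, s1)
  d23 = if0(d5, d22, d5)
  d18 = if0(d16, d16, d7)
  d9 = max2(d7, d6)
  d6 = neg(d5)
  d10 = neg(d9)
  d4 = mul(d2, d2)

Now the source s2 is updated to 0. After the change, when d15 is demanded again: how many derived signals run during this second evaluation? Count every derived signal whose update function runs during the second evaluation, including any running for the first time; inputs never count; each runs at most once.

Derived signals that run: d1, d3 — 2 in total.
Key observation: the change is absorbed at d3 — it re-runs but produces the same value, and the output's value is unchanged.

First evaluation (everything demanded from the output):
  d1 = if0(s2=-4 -> else branch s1) = -3
  d3 = min2(-3, -3) = -3
  d5 = neg(-3) = 3
  d6 = neg(3) = -3
  d7 = absv(-3) = 3
  d8 = min2(3, -3) = -3
  d9 = max2(3, -3) = 3
  d11 = mul(3, -3) = -9
  d13 = mul(-3, -9) = 27
  d14 = max2(27, -9) = 27
  d15 = if0(d9=3 -> else branch d14) = 27

Propagation after the edit:
  d1: runs — s2 -4->0; result 0.
  d3: runs — d1 -3->0; result -3 (same value as before).
  d5: checked — values it read are unchanged (d3 unchanged); reused cached 3 without running.
  d6: checked — values it read are unchanged (d5 unchanged); reused cached -3 without running.
  d7: checked — values it read are unchanged (d6 unchanged); reused cached 3 without running.
  d8: checked — values it read are unchanged (d7 unchanged, d6 unchanged); reused cached -3 without running.
  d9: checked — values it read are unchanged (d7 unchanged, d6 unchanged); reused cached 3 without running.
  d11: checked — values it read are unchanged (d9 unchanged, d8 unchanged); reused cached -9 without running.
  d13: checked — values it read are unchanged (d6 unchanged, d11 unchanged); reused cached 27 without running.
  d14: checked — values it read are unchanged (d13 unchanged, d11 unchanged); reused cached 27 without running.
  d15: checked — values it read are unchanged (d9 unchanged, d14 unchanged); reused cached 27 without running.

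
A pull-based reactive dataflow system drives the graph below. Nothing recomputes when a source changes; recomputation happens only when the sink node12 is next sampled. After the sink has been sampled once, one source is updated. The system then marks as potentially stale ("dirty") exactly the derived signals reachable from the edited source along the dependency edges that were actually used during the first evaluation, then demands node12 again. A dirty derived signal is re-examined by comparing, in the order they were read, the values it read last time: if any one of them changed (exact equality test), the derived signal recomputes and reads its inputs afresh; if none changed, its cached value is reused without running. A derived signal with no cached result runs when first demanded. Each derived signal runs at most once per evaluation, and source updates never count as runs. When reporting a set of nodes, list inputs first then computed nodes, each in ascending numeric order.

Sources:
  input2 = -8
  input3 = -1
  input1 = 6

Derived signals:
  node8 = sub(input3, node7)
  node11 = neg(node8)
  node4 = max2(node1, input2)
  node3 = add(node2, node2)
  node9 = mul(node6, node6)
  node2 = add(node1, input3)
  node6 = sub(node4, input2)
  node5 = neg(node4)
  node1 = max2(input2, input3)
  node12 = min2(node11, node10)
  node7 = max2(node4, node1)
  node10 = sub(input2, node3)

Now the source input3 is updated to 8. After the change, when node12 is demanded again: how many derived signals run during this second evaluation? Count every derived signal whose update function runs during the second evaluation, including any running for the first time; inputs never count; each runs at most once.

First evaluation (everything demanded from the output):
  node1 = max2(-8, -1) = -1
  node2 = add(-1, -1) = -2
  node3 = add(-2, -2) = -4
  node4 = max2(-1, -8) = -1
  node7 = max2(-1, -1) = -1
  node8 = sub(-1, -1) = 0
  node10 = sub(-8, -4) = -4
  node11 = neg(0) = 0
  node12 = min2(0, -4) = -4

Propagation after the edit:
  node1: runs — input3 -1->8; result 8.
  node2: runs — node1 -1->8; input3 -1->8; result 16.
  node3: runs — node2 -2->16; node2 -2->16; result 32.
  node4: runs — node1 -1->8; result 8.
  node7: runs — node4 -1->8; node1 -1->8; result 8.
  node8: runs — input3 -1->8; node7 -1->8; result 0 (same value as before).
  node10: runs — node3 -4->32; result -40.
  node11: checked — values it read are unchanged (node8 unchanged); reused cached 0 without running.
  node12: runs — node10 -4->-40; result -40.

Key observation: the cutoff stops propagation at node11 — its inputs' values are unchanged, so it reuses its cache.

Derived signals that run: node1, node2, node3, node4, node7, node8, node10, node12 — 8 in total.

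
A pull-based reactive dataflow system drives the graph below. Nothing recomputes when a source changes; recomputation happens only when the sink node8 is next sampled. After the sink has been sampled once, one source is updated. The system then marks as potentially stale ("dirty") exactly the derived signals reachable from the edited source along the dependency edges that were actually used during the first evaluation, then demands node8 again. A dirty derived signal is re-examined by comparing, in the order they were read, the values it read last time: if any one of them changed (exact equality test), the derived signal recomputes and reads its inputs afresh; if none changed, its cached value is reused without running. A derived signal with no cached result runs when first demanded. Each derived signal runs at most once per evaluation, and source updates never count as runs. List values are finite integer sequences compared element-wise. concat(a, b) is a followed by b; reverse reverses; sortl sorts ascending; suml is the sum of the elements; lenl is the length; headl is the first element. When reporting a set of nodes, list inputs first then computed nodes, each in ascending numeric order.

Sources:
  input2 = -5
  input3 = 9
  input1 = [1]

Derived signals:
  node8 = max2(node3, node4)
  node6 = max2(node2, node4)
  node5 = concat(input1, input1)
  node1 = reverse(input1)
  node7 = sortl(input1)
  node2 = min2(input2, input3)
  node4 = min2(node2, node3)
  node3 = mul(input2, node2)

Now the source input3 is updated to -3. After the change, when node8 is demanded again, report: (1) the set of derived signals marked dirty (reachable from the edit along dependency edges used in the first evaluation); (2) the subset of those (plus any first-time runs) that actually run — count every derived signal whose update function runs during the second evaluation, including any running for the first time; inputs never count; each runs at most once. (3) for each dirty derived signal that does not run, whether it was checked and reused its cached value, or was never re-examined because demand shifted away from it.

Marked dirty: node2, node3, node4, node8.
Derived signals that run: node2 — 1 in total.
Checked but reused from cache: node3, node4, node8.
Key observation: the change is absorbed at node2 — it re-runs but produces the same value, and the output's value is unchanged.

First evaluation (everything demanded from the output):
  node2 = min2(-5, 9) = -5
  node3 = mul(-5, -5) = 25
  node4 = min2(-5, 25) = -5
  node8 = max2(25, -5) = 25

Propagation after the edit:
  node2: runs — input3 9->-3; result -5 (same value as before).
  node3: checked — values it read are unchanged (input2 unchanged, node2 unchanged); reused cached 25 without running.
  node4: checked — values it read are unchanged (node2 unchanged, node3 unchanged); reused cached -5 without running.
  node8: checked — values it read are unchanged (node3 unchanged, node4 unchanged); reused cached 25 without running.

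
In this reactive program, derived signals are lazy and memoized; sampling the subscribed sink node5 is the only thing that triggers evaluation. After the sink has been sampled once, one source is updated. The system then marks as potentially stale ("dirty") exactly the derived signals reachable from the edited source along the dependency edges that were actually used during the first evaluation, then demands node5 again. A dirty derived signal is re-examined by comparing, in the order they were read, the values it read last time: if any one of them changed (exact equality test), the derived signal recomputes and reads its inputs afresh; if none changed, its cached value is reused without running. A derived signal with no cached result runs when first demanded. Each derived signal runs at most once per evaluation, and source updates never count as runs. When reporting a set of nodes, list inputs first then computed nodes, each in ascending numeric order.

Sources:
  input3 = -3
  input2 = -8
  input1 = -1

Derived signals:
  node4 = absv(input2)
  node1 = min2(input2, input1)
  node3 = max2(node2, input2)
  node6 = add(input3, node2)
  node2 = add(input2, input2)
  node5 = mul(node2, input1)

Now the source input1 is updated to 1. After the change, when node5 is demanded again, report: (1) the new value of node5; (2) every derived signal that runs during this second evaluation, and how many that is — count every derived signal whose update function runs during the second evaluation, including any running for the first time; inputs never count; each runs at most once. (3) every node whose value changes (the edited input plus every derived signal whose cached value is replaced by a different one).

Demanding node5 again yields -16.
1 derived signals run: node5.
The nodes whose values change: input1, node5.

First demand of the output computes:
  node2 = add(-8, -8) = -16
  node5 = mul(-16, -1) = 16

After the edit, cleaning proceeds:
  node5: a read changed (input1 -1->1) — executes, giving -16.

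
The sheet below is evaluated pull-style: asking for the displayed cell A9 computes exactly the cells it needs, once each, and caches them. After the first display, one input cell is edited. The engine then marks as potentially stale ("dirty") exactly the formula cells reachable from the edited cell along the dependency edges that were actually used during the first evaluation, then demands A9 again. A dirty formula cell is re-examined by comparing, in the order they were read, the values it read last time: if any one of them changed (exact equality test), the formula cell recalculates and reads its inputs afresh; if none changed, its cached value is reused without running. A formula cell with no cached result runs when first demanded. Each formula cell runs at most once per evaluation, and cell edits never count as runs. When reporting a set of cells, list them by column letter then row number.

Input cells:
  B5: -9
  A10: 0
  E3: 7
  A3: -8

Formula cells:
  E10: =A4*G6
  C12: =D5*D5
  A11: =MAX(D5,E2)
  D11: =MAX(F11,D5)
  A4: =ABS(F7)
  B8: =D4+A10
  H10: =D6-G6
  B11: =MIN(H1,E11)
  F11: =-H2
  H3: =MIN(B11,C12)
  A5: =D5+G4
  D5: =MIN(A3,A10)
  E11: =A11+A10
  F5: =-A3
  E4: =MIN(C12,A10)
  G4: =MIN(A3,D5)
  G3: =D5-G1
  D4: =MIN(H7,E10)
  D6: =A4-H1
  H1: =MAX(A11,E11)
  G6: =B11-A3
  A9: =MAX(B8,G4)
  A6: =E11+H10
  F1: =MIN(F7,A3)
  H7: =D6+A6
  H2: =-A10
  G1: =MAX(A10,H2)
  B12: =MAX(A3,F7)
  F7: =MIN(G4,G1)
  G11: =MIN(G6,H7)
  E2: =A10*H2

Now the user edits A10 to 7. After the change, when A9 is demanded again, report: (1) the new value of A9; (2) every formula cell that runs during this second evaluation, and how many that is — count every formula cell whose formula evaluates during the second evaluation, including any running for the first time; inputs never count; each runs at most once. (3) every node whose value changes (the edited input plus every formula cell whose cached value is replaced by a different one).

First demand of the output computes:
  D5 = MIN(-8, 0) = -8
  G4 = MIN(-8, -8) = -8
  H2 = -(0) = 0
  E2 = 0 * 0 = 0
  A11 = MAX(-8, 0) = 0
  E11 = 0 + 0 = 0
  G1 = MAX(0, 0) = 0
  F7 = MIN(-8, 0) = -8
  A4 = ABS(-8) = 8
  H1 = MAX(0, 0) = 0
  B11 = MIN(0, 0) = 0
  D6 = 8 - 0 = 8
  G6 = 0 - -8 = 8
  E10 = 8 * 8 = 64
  H10 = 8 - 8 = 0
  A6 = 0 + 0 = 0
  H7 = 8 + 0 = 8
  D4 = MIN(8, 64) = 8
  B8 = 8 + 0 = 8
  A9 = MAX(8, -8) = 8

After the edit, cleaning proceeds:
  D5: a read changed (A10 0->7) — executes, giving -8 — identical to its old value.
  G4: dirty, but its reads are unchanged (A3 unchanged, D5 unchanged); cached -8 stands.
  H2: a read changed (A10 0->7) — executes, giving -7.
  E2: a read changed (A10 0->7; H2 0->-7) — executes, giving -49.
  A11: a read changed (E2 0->-49) — executes, giving -8.
  E11: a read changed (A11 0->-8; A10 0->7) — executes, giving -1.
  G1: a read changed (A10 0->7; H2 0->-7) — executes, giving 7.
  F7: a read changed (G1 0->7) — executes, giving -8 — identical to its old value.
  A4: dirty, but its reads are unchanged (F7 unchanged); cached 8 stands.
  H1: a read changed (A11 0->-8; E11 0->-1) — executes, giving -1.
  B11: a read changed (H1 0->-1; E11 0->-1) — executes, giving -1.
  D6: a read changed (H1 0->-1) — executes, giving 9.
  G6: a read changed (B11 0->-1) — executes, giving 7.
  E10: a read changed (G6 8->7) — executes, giving 56.
  H10: a read changed (D6 8->9; G6 8->7) — executes, giving 2.
  A6: a read changed (E11 0->-1; H10 0->2) — executes, giving 1.
  H7: a read changed (D6 8->9; A6 0->1) — executes, giving 10.
  D4: a read changed (H7 8->10; E10 64->56) — executes, giving 10.
  B8: a read changed (D4 8->10; A10 0->7) — executes, giving 17.
  A9: a read changed (B8 8->17) — executes, giving 17.

Note where the cutoff bites: G4 is checked, finds nothing changed, and keeps its cache.

Demanding A9 again yields 17.
18 formula cells run: A6, A9, A11, B8, B11, D4, D5, D6, E2, E10, E11, F7, G1, G6, H1, H2, H7, H10.
The nodes whose values change: A6, A9, A10, A11, B8, B11, D4, D6, E2, E10, E11, G1, G6, H1, H2, H7, H10.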